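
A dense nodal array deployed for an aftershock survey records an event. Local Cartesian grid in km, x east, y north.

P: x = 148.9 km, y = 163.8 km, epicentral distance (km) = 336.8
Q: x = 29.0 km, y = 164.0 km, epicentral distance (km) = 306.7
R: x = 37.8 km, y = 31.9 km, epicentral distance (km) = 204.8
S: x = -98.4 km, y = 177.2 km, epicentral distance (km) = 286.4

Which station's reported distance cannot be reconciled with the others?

P

Solve using three stations at a time. Using Q, R, S (subtract circle equations pairwise → linear system) gives (x, y) ≈ (-110.9, -108.9).
Distances from that point to each station vs reported:
  P: calculated 376.7 vs reported 336.8 → residual 39.9 km
  Q: calculated 306.7 vs reported 306.7 → residual 0.0 km
  R: calculated 204.8 vs reported 204.8 → residual 0.0 km
  S: calculated 286.4 vs reported 286.4 → residual 0.0 km
Q, R, S are mutually consistent (residuals ≈ 0); P is off by 39.9 km.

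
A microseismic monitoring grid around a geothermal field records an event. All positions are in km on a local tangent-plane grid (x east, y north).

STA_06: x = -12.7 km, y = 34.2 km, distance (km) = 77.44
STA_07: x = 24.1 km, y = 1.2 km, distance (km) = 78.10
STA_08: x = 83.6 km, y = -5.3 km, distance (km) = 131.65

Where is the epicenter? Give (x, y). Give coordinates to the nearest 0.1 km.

-44.3 km east, -36.5 km north

Circle about each station: (x + 12.7)² + (y − 34.2)² = 77.44²; (x − 24.1)² + (y − 1.2)² = 78.10²; (x − 83.6)² + (y + 5.3)² = 131.65².
Subtracting pairs of circle equations eliminates x²+y² and gives linear equations (the radical axes):
73.6 x − 66.0 y = -851.34
192.6 x − 79.0 y = -5648.65
Solving the 2×2 system: x ≈ -44.3, y ≈ -36.5 km.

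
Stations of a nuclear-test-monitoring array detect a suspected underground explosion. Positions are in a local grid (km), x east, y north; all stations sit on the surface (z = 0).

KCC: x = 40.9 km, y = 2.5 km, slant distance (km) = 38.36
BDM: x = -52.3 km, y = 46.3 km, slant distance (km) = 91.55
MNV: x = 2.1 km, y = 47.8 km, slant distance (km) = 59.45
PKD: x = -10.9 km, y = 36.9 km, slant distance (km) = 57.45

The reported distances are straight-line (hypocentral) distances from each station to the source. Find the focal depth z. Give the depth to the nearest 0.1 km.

Each station gives a sphere (x−x_i)² + (y−y_i)² + z² = d_i² (stations at z=0).
Subtracting the KCC sphere from BDM and MNV: z² cancels, leaving linear equations in x and y:
-186.4 x + 87.6 y = -3709.99
-77.6 x + 90.6 y = -1452.62
Solving: x ≈ 20.701, y ≈ 1.697 km (keep extra digits for the depth step; rounded: 20.7, 1.7).
Then from the KCC sphere: z² = 38.36² − (x − 40.9)² − (y − 2.5)² with x = 20.701, y = 1.697, so z ≈ 32.601 ≈ 32.6 km.

depth ≈ 32.6 km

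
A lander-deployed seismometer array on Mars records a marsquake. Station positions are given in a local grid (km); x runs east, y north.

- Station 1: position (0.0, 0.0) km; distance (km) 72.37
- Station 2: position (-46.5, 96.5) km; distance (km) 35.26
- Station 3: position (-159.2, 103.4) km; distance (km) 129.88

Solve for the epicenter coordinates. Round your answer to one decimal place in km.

(-35.8, 62.9)

Circle about each station: x² + y² = 72.37²; (x + 46.5)² + (y − 96.5)² = 35.26²; (x + 159.2)² + (y − 103.4)² = 129.88².
Subtracting pairs of circle equations eliminates x²+y² and gives linear equations (the radical axes):
-93.0 x + 193.0 y = 15468.65
-318.4 x + 206.8 y = 24404.80
Solving the 2×2 system: x ≈ -35.8, y ≈ 62.9 km.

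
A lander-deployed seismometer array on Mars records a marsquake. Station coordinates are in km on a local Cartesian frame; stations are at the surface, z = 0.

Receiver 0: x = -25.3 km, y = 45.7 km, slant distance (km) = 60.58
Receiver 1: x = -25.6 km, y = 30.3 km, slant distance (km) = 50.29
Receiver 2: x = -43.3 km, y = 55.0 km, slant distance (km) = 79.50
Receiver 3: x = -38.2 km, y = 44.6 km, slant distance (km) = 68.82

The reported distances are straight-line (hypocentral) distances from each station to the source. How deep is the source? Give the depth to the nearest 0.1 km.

depth ≈ 10.1 km

Each station gives a sphere (x−x_i)² + (y−y_i)² + z² = d_i² (stations at z=0).
Subtracting the Receiver 0 sphere from Receiver 1 and Receiver 2: z² cancels, leaving linear equations in x and y:
-0.6 x − 30.8 y = -14.28
-36.0 x + 18.6 y = -479.00
Solving: x ≈ 13.410, y ≈ 0.202 km (keep extra digits for the depth step; rounded: 13.4, 0.2).
Then from the Receiver 0 sphere: z² = 60.58² − (x + 25.3)² − (y − 45.7)² with x = 13.410, y = 0.202, so z ≈ 10.070 ≈ 10.1 km.
Check against Receiver 3 (with the unrounded solution): distance 68.82 ≈ 68.82 km. ✓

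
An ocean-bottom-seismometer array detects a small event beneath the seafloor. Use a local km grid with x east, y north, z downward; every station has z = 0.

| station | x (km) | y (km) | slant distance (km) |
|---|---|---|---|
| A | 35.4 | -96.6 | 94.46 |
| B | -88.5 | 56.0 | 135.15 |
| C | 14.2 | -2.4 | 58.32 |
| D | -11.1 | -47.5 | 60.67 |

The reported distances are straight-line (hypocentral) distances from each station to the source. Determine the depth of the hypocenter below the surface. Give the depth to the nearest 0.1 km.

Each station gives a sphere (x−x_i)² + (y−y_i)² + z² = d_i² (stations at z=0).
Subtracting the A sphere from B and C: z² cancels, leaving linear equations in x and y:
-247.8 x + 305.2 y = -8959.30
-42.4 x + 188.4 y = -4855.85
Solving: x ≈ 6.102, y ≈ -24.401 km (keep extra digits for the depth step; rounded: 6.1, -24.4).
Then from the A sphere: z² = 94.46² − (x − 35.4)² − (y + 96.6)² with x = 6.102, y = -24.401, so z ≈ 53.401 ≈ 53.4 km.
Check against D (with the unrounded solution): distance 60.67 ≈ 60.67 km. ✓

53.4 km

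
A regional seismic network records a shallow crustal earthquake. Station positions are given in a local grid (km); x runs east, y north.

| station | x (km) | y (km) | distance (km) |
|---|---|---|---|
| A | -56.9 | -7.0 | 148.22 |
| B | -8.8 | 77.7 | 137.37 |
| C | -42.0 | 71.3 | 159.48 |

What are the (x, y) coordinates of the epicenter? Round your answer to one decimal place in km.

(91.0, -16.7)

Circle about each station: (x + 56.9)² + (y + 7.0)² = 148.22²; (x + 8.8)² + (y − 77.7)² = 137.37²; (x + 42.0)² + (y − 71.3)² = 159.48².
Subtracting pairs of circle equations eliminates x²+y² and gives linear equations (the radical axes):
96.2 x + 169.4 y = 5926.77
29.8 x + 156.6 y = 96.38
Solving the 2×2 system: x ≈ 91.0, y ≈ -16.7 km.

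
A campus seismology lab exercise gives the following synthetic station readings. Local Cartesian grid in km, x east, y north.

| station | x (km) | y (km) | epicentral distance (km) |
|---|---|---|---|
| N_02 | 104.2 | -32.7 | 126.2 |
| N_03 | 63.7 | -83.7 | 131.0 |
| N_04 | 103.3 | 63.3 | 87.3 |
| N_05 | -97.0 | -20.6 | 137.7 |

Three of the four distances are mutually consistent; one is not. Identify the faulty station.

N_03

Solve using three stations at a time. Using N_02, N_04, N_05 (subtract circle equations pairwise → linear system) gives (x, y) ≈ (16.2, 57.7).
Distances from that point to each station vs reported:
  N_02: calculated 126.2 vs reported 126.2 → residual 0.0 km
  N_03: calculated 149.2 vs reported 131.0 → residual 18.2 km
  N_04: calculated 87.3 vs reported 87.3 → residual 0.0 km
  N_05: calculated 137.7 vs reported 137.7 → residual 0.0 km
N_02, N_04, N_05 are mutually consistent (residuals ≈ 0); N_03 is off by 18.2 km.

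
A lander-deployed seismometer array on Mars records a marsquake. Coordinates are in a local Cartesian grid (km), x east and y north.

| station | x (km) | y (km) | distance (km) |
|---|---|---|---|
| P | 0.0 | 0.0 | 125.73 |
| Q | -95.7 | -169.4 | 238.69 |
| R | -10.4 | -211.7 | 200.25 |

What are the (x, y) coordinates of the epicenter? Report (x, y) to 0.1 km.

Circle about each station: x² + y² = 125.73²; (x + 95.7)² + (y + 169.4)² = 238.69²; (x + 10.4)² + (y + 211.7)² = 200.25².
Subtracting the P equation from the Q and R equations removes the quadratic terms:
-191.4 x − 338.8 y = -3310.03
-20.8 x − 423.4 y = 20633.02
Solving the 2×2 system: x ≈ 113.4, y ≈ -54.3 km.
Check against P (with the unrounded x, y): √(x²+y²) = 125.75 ≈ 125.73 km. ✓

(113.4, -54.3)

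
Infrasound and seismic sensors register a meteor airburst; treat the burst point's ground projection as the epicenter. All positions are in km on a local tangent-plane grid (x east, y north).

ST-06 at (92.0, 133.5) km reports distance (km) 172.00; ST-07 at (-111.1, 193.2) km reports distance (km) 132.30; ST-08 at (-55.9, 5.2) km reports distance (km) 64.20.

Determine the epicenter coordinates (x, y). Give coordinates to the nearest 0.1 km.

Circle about each station: (x − 92.0)² + (y − 133.5)² = 172.00²; (x + 111.1)² + (y − 193.2)² = 132.30²; (x + 55.9)² + (y − 5.2)² = 64.20².
Subtracting the ST-06 equation from the ST-07 and ST-08 equations removes the quadratic terms:
-406.2 x + 119.4 y = 35463.91
-295.8 x − 256.6 y = 2327.96
Solving the 2×2 system: x ≈ -67.2, y ≈ 68.4 km.
Check against ST-06 (with the unrounded x, y): √((x − 92.0)²+(y − 133.5)²) = 172.00 ≈ 172.00 km. ✓

-67.2 km east, 68.4 km north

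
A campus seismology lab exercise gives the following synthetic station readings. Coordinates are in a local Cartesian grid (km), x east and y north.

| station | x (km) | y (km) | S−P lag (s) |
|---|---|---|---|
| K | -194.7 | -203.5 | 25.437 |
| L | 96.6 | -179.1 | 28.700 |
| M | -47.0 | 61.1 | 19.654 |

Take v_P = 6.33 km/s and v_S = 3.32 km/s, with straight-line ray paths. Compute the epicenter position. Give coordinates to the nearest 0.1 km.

-73.7 km east, -73.5 km north

Distance from S−P lag: d = Δt · v_P v_S / (v_P − v_S) = Δt · (6.33·3.32)/(6.33−3.32) ≈ 6.9819·Δt.
So d_K = 177.60, d_L = 200.38, d_M = 137.22 km.
Circle about each station: (x + 194.7)² + (y + 203.5)² = 177.60²; (x − 96.6)² + (y + 179.1)² = 200.38²; (x + 47.0)² + (y − 61.1)² = 137.22².
Subtracting pairs of circle equations eliminates x²+y² and gives linear equations (the radical axes):
582.6 x + 48.8 y = -46522.35
295.4 x + 529.2 y = -60665.70
Solving the 2×2 system: x ≈ -73.7, y ≈ -73.5 km.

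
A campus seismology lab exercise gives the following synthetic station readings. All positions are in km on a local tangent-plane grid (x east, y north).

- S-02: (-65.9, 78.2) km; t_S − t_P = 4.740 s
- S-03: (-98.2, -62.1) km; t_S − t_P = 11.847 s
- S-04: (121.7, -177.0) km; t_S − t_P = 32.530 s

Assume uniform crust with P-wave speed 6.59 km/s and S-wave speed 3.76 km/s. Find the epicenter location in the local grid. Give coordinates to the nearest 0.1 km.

-66.6 km east, 36.7 km north

Distance from S−P lag: d = Δt · v_P v_S / (v_P − v_S) = Δt · (6.59·3.76)/(6.59−3.76) ≈ 8.7556·Δt.
So d_S-02 = 41.50, d_S-03 = 103.73, d_S-04 = 284.82 km.
Circle about each station: (x + 65.9)² + (y − 78.2)² = 41.50²; (x + 98.2)² + (y + 62.1)² = 103.73²; (x − 121.7)² + (y + 177.0)² = 284.82².
Subtracting pairs of circle equations eliminates x²+y² and gives linear equations (the radical axes):
-64.6 x − 280.6 y = -5996.06
375.2 x − 510.4 y = -43718.34
Solving the 2×2 system: x ≈ -66.6, y ≈ 36.7 km.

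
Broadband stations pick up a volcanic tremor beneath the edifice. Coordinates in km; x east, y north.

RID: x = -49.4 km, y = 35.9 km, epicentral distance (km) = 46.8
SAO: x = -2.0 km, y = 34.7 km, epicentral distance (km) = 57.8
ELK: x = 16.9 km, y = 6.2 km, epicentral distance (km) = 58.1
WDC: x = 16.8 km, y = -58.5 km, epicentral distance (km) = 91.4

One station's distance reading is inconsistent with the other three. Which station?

Solve using three stations at a time. Using RID, SAO, ELK (subtract circle equations pairwise → linear system) gives (x, y) ≈ (-39.0, -9.7).
Distances from that point to each station vs reported:
  RID: calculated 46.8 vs reported 46.8 → residual 0.0 km
  SAO: calculated 57.8 vs reported 57.8 → residual 0.0 km
  ELK: calculated 58.1 vs reported 58.1 → residual 0.0 km
  WDC: calculated 74.1 vs reported 91.4 → residual 17.3 km
RID, SAO, ELK are mutually consistent (residuals ≈ 0); WDC is off by 17.3 km.

WDC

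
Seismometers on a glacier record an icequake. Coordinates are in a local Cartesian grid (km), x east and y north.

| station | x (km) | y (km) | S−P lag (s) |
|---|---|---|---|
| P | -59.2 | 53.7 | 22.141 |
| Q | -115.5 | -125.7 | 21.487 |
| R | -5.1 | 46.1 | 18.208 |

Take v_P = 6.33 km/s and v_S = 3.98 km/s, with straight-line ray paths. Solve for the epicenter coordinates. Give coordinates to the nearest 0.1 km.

Distance from S−P lag: d = Δt · v_P v_S / (v_P − v_S) = Δt · (6.33·3.98)/(6.33−3.98) ≈ 10.7206·Δt.
So d_P = 237.36, d_Q = 230.35, d_R = 195.20 km.
Circle about each station: (x + 59.2)² + (y − 53.7)² = 237.36²; (x + 115.5)² + (y + 125.7)² = 230.35²; (x + 5.1)² + (y − 46.1)² = 195.20².
Subtracting the P equation from the Q and R equations removes the quadratic terms:
-112.6 x − 358.8 y = 26031.06
108.2 x − 15.2 y = 13999.62
Solving the 2×2 system: x ≈ 114.2, y ≈ -108.4 km.

114.2 km east, -108.4 km north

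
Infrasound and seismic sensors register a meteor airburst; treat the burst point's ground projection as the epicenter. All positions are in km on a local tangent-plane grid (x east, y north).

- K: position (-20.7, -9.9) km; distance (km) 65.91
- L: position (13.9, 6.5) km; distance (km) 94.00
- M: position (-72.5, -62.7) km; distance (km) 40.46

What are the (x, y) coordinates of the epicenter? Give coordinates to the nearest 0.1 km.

x ≈ -33.8 km, y ≈ -74.5 km

Circle about each station: (x + 20.7)² + (y + 9.9)² = 65.91²; (x − 13.9)² + (y − 6.5)² = 94.00²; (x + 72.5)² + (y + 62.7)² = 40.46².
Subtracting pairs of circle equations eliminates x²+y² and gives linear equations (the radical axes):
69.2 x + 32.8 y = -4782.91
-103.6 x − 105.6 y = 11368.16
Solving the 2×2 system: x ≈ -33.8, y ≈ -74.5 km.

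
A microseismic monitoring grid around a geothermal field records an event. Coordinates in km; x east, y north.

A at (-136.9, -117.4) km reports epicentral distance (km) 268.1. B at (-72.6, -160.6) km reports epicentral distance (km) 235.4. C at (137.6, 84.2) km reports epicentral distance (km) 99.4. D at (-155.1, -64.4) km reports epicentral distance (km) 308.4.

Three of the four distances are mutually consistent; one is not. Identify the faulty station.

Solve using three stations at a time. Using A, B, C (subtract circle equations pairwise → linear system) gives (x, y) ≈ (109.2, -11.1).
Distances from that point to each station vs reported:
  A: calculated 268.1 vs reported 268.1 → residual 0.0 km
  B: calculated 235.4 vs reported 235.4 → residual 0.0 km
  C: calculated 99.4 vs reported 99.4 → residual 0.0 km
  D: calculated 269.6 vs reported 308.4 → residual 38.8 km
A, B, C are mutually consistent (residuals ≈ 0); D is off by 38.8 km.

D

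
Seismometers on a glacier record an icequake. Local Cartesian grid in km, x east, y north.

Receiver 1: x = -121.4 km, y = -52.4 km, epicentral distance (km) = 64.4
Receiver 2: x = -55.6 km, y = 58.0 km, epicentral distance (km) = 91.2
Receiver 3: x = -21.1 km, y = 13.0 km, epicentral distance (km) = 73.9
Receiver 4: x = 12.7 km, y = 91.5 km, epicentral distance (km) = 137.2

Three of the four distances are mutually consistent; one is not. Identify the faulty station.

Receiver 2

Solve using three stations at a time. Using Receiver 1, Receiver 3, Receiver 4 (subtract circle equations pairwise → linear system) gives (x, y) ≈ (-94.6, 6.1).
Distances from that point to each station vs reported:
  Receiver 1: calculated 64.3 vs reported 64.4 → residual 0.1 km
  Receiver 2: calculated 64.9 vs reported 91.2 → residual 26.3 km
  Receiver 3: calculated 73.8 vs reported 73.9 → residual 0.1 km
  Receiver 4: calculated 137.2 vs reported 137.2 → residual 0.0 km
Receiver 1, Receiver 3, Receiver 4 are mutually consistent (residuals ≈ 0); Receiver 2 is off by 26.3 km.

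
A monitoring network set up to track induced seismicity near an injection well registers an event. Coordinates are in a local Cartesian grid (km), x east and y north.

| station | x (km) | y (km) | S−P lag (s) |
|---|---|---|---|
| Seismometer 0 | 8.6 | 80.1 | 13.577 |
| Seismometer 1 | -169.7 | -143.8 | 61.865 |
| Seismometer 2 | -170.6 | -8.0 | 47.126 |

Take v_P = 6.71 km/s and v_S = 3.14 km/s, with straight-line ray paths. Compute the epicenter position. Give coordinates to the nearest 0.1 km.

Distance from S−P lag: d = Δt · v_P v_S / (v_P − v_S) = Δt · (6.71·3.14)/(6.71−3.14) ≈ 5.9018·Δt.
So d_Seismometer 0 = 80.13, d_Seismometer 1 = 365.11, d_Seismometer 2 = 278.13 km.
Circle about each station: (x − 8.6)² + (y − 80.1)² = 80.13²; (x + 169.7)² + (y + 143.8)² = 365.11²; (x + 170.6)² + (y + 8.0)² = 278.13².
Subtracting the Seismometer 0 equation from the Seismometer 1 and Seismometer 2 equations removes the quadratic terms:
-356.6 x − 447.8 y = -83897.94
-358.4 x − 176.2 y = -48257.09
Solving the 2×2 system: x ≈ 69.9, y ≈ 131.7 km.

x ≈ 69.9 km, y ≈ 131.7 km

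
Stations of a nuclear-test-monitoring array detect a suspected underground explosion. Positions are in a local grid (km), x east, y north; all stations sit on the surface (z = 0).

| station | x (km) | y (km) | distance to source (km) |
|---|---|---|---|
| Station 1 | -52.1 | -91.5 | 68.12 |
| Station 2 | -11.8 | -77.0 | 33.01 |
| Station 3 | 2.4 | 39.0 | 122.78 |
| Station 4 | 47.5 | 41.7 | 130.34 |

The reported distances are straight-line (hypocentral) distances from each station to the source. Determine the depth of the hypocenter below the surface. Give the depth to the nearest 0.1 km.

Each station gives a sphere (x−x_i)² + (y−y_i)² + z² = d_i² (stations at z=0).
Subtracting the Station 1 sphere from Station 2 and Station 3: z² cancels, leaving linear equations in x and y:
80.6 x + 29.0 y = -1467.75
109.0 x + 261.0 y = -19994.49
Solving: x ≈ 11.007, y ≈ -81.204 km (keep extra digits for the depth step; rounded: 11.0, -81.2).
Then from the Station 1 sphere: z² = 68.12² − (x + 52.1)² − (y + 91.5)² with x = 11.007, y = -81.204, so z ≈ 23.491 ≈ 23.5 km.

depth ≈ 23.5 km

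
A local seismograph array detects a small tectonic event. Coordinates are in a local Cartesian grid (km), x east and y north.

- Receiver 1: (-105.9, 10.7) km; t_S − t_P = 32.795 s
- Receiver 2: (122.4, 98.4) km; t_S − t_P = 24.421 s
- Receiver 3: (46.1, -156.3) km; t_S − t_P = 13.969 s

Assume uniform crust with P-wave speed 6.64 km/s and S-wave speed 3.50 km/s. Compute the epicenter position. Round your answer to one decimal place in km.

Distance from S−P lag: d = Δt · v_P v_S / (v_P − v_S) = Δt · (6.64·3.50)/(6.64−3.50) ≈ 7.4013·Δt.
So d_Receiver 1 = 242.72, d_Receiver 2 = 180.75, d_Receiver 3 = 103.39 km.
Circle about each station: (x + 105.9)² + (y − 10.7)² = 242.72²; (x − 122.4)² + (y − 98.4)² = 180.75²; (x − 46.1)² + (y + 156.3)² = 103.39².
Subtracting pairs of circle equations eliminates x²+y² and gives linear equations (the radical axes):
456.6 x + 175.4 y = 39577.46
304.0 x − 334.0 y = 63449.11
Solving the 2×2 system: x ≈ 118.3, y ≈ -82.3 km.

118.3 km east, -82.3 km north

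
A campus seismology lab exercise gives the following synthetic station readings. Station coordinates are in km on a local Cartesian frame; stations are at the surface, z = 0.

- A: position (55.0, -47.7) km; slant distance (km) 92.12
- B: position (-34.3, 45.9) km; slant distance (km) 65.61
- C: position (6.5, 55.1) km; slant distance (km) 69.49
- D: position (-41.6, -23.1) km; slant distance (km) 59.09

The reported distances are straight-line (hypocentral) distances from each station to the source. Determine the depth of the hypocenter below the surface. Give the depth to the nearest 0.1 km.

z ≈ 42.5 km

Each station gives a sphere (x−x_i)² + (y−y_i)² + z² = d_i² (stations at z=0).
Subtracting the A sphere from B and C: z² cancels, leaving linear equations in x and y:
-178.6 x + 187.2 y = 2164.43
-97.0 x + 205.6 y = 1435.20
Solving: x ≈ -9.500, y ≈ 2.499 km (keep extra digits for the depth step; rounded: -9.5, 2.5).
Then from the A sphere: z² = 92.12² − (x − 55.0)² − (y + 47.7)² with x = -9.500, y = 2.499, so z ≈ 42.496 ≈ 42.5 km.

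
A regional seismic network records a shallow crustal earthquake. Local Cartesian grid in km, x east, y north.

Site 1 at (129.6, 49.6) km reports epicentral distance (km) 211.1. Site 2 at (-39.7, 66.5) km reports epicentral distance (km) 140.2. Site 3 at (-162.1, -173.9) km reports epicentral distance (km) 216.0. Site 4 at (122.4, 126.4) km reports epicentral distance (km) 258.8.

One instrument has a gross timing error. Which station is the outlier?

Solve using three stations at a time. Using Site 1, Site 2, Site 4 (subtract circle equations pairwise → linear system) gives (x, y) ≈ (-41.8, -73.7).
Distances from that point to each station vs reported:
  Site 1: calculated 211.1 vs reported 211.1 → residual 0.0 km
  Site 2: calculated 140.2 vs reported 140.2 → residual 0.0 km
  Site 3: calculated 156.6 vs reported 216.0 → residual 59.4 km
  Site 4: calculated 258.8 vs reported 258.8 → residual 0.0 km
Site 1, Site 2, Site 4 are mutually consistent (residuals ≈ 0); Site 3 is off by 59.4 km.

Site 3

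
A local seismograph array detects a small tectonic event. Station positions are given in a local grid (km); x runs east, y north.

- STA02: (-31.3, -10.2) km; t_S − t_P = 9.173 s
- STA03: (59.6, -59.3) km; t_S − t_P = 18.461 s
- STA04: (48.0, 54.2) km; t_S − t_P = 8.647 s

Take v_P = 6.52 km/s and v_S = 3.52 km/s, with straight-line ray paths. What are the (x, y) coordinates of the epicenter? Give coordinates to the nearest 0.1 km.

Distance from S−P lag: d = Δt · v_P v_S / (v_P − v_S) = Δt · (6.52·3.52)/(6.52−3.52) ≈ 7.6501·Δt.
So d_STA02 = 70.17, d_STA03 = 141.23, d_STA04 = 66.15 km.
Circle about each station: (x + 31.3)² + (y + 10.2)² = 70.17²; (x − 59.6)² + (y + 59.3)² = 141.23²; (x − 48.0)² + (y − 54.2)² = 66.15².
Subtracting pairs of circle equations eliminates x²+y² and gives linear equations (the radical axes):
181.8 x − 98.2 y = -9037.16
158.6 x + 128.8 y = 4705.92
Solving the 2×2 system: x ≈ -18.0, y ≈ 58.7 km.
Check against STA02 (with the unrounded x, y): √((x + 31.3)²+(y + 10.2)²) = 70.17 ≈ 70.17 km. ✓

-18.0 km east, 58.7 km north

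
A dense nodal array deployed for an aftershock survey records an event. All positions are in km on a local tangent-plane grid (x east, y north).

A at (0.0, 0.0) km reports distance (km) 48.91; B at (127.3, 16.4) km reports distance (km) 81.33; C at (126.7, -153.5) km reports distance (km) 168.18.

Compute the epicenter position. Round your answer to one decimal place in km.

(48.7, -4.5)

Circle about each station: x² + y² = 48.91²; (x − 127.3)² + (y − 16.4)² = 81.33²; (x − 126.7)² + (y + 153.5)² = 168.18².
Subtracting the A equation from the B and C equations removes the quadratic terms:
254.6 x + 32.8 y = 12251.87
253.4 x − 307.0 y = 13722.82
Solving the 2×2 system: x ≈ 48.7, y ≈ -4.5 km.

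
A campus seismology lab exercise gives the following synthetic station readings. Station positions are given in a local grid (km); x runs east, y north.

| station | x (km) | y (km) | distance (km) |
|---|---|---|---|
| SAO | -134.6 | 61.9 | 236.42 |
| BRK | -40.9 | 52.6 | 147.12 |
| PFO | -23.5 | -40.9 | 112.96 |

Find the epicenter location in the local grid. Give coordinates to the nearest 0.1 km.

x ≈ 87.4 km, y ≈ -19.4 km

Circle about each station: (x + 134.6)² + (y − 61.9)² = 236.42²; (x + 40.9)² + (y − 52.6)² = 147.12²; (x + 23.5)² + (y + 40.9)² = 112.96².
Subtracting pairs of circle equations eliminates x²+y² and gives linear equations (the radical axes):
187.4 x − 18.6 y = 16740.92
222.2 x − 205.6 y = 23410.74
Solving the 2×2 system: x ≈ 87.4, y ≈ -19.4 km.
Check against SAO (with the unrounded x, y): √((x + 134.6)²+(y − 61.9)²) = 236.43 ≈ 236.42 km. ✓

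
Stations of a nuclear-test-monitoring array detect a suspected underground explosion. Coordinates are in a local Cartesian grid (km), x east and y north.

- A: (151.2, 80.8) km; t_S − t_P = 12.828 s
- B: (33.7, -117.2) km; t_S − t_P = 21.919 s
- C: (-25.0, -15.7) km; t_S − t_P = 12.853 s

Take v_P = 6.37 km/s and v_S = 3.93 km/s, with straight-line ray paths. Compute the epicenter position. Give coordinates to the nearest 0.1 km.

22.3 km east, 107.4 km north

Distance from S−P lag: d = Δt · v_P v_S / (v_P − v_S) = Δt · (6.37·3.93)/(6.37−3.93) ≈ 10.2599·Δt.
So d_A = 131.61, d_B = 224.89, d_C = 131.87 km.
Circle about each station: (x − 151.2)² + (y − 80.8)² = 131.61²; (x − 33.7)² + (y + 117.2)² = 224.89²; (x + 25.0)² + (y + 15.7)² = 131.87².
Subtracting the A equation from the B and C equations removes the quadratic terms:
-235.0 x − 396.0 y = -47772.87
-352.4 x − 193.0 y = -28587.09
Solving the 2×2 system: x ≈ 22.3, y ≈ 107.4 km.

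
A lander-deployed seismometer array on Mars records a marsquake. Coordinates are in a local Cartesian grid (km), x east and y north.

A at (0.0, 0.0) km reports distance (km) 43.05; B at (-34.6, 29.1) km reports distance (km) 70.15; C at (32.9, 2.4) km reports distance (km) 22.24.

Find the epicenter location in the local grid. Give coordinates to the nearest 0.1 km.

Circle about each station: x² + y² = 43.05²; (x + 34.6)² + (y − 29.1)² = 70.15²; (x − 32.9)² + (y − 2.4)² = 22.24².
Subtracting the A equation from the B and C equations removes the quadratic terms:
-69.2 x + 58.2 y = -1023.75
65.8 x + 4.8 y = 2446.85
Solving the 2×2 system: x ≈ 35.4, y ≈ 24.5 km.

x ≈ 35.4 km, y ≈ 24.5 km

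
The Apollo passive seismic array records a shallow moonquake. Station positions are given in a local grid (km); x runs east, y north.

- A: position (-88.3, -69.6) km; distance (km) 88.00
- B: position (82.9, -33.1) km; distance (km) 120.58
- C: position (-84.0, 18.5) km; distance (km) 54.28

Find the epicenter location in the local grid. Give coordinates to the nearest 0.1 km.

Circle about each station: (x + 88.3)² + (y + 69.6)² = 88.00²; (x − 82.9)² + (y + 33.1)² = 120.58²; (x + 84.0)² + (y − 18.5)² = 54.28².
Subtracting the A equation from the B and C equations removes the quadratic terms:
342.4 x + 73.0 y = -11468.57
8.6 x + 176.2 y = -445.12
Solving the 2×2 system: x ≈ -33.3, y ≈ -0.9 km.

x ≈ -33.3 km, y ≈ -0.9 km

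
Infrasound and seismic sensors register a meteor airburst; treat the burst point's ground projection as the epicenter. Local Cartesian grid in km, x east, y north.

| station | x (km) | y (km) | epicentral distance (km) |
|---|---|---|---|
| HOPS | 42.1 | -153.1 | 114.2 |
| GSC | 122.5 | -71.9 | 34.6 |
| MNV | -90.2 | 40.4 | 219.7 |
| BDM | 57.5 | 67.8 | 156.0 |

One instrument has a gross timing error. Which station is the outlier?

Solve using three stations at a time. Using GSC, MNV, BDM (subtract circle equations pairwise → linear system) gives (x, y) ≈ (90.4, -84.7).
Distances from that point to each station vs reported:
  HOPS: calculated 83.8 vs reported 114.2 → residual 30.4 km
  GSC: calculated 34.5 vs reported 34.6 → residual 0.1 km
  MNV: calculated 219.7 vs reported 219.7 → residual 0.0 km
  BDM: calculated 156.0 vs reported 156.0 → residual 0.0 km
GSC, MNV, BDM are mutually consistent (residuals ≈ 0); HOPS is off by 30.4 km.

HOPS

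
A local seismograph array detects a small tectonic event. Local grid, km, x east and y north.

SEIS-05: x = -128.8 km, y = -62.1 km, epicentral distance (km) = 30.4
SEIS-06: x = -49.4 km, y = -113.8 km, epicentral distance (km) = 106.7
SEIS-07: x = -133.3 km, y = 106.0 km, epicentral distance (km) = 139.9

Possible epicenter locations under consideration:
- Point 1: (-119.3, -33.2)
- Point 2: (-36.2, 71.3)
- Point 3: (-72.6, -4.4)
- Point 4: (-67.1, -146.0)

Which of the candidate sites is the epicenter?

For each candidate, compare |candidate − station| to the reported distance:
Point 1: residuals SEIS-05 0.0, SEIS-06 0.0, SEIS-07 0.0 → max 0.0 km
Point 2: residuals SEIS-05 132.0, SEIS-06 78.9, SEIS-07 36.8 → max 132.0 km
Point 3: residuals SEIS-05 50.1, SEIS-06 5.1, SEIS-07 13.9 → max 50.1 km
Point 4: residuals SEIS-05 73.7, SEIS-06 70.0, SEIS-07 120.7 → max 120.7 km
Only Point 1 has all residuals ≈ 0.

Point 1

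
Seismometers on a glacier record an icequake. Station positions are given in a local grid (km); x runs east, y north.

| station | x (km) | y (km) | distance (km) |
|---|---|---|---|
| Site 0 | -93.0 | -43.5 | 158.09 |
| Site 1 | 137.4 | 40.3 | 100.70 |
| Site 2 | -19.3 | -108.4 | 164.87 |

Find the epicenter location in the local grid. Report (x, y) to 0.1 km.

Circle about each station: (x + 93.0)² + (y + 43.5)² = 158.09²; (x − 137.4)² + (y − 40.3)² = 100.70²; (x + 19.3)² + (y + 108.4)² = 164.87².
Subtracting pairs of circle equations eliminates x²+y² and gives linear equations (the radical axes):
460.8 x + 167.6 y = 24813.56
147.4 x − 129.8 y = -607.87
Solving the 2×2 system: x ≈ 36.9, y ≈ 46.6 km.
Check against Site 0 (with the unrounded x, y): √((x + 93.0)²+(y + 43.5)²) = 158.09 ≈ 158.09 km. ✓

(36.9, 46.6)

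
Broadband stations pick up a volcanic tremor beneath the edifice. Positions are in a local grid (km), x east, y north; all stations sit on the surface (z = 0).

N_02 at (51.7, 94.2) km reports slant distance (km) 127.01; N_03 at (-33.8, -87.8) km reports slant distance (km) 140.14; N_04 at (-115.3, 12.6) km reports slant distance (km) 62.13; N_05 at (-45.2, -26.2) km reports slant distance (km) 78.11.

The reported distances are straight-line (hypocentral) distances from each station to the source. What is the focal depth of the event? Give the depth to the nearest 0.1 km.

12.9 km

Each station gives a sphere (x−x_i)² + (y−y_i)² + z² = d_i² (stations at z=0).
Subtracting the N_02 sphere from N_03 and N_04: z² cancels, leaving linear equations in x and y:
-171.0 x − 364.0 y = -6202.93
-334.0 x − 163.2 y = 14177.72
Solving: x ≈ -65.903, y ≈ 48.001 km (keep extra digits for the depth step; rounded: -65.9, 48.0).
Then from the N_02 sphere: z² = 127.01² − (x − 51.7)² − (y − 94.2)² with x = -65.903, y = 48.001, so z ≈ 12.912 ≈ 12.9 km.
Check against N_05 (with the unrounded solution): distance 78.11 ≈ 78.11 km. ✓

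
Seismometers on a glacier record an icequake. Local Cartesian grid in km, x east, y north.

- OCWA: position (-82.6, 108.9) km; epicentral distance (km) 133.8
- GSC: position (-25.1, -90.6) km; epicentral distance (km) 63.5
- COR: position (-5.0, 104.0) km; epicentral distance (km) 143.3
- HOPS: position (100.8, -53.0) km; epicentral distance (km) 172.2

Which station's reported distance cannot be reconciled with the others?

GSC

Solve using three stations at a time. Using OCWA, COR, HOPS (subtract circle equations pairwise → linear system) gives (x, y) ≈ (-69.0, -24.2).
Distances from that point to each station vs reported:
  OCWA: calculated 133.8 vs reported 133.8 → residual 0.0 km
  GSC: calculated 79.6 vs reported 63.5 → residual 16.1 km
  COR: calculated 143.3 vs reported 143.3 → residual 0.0 km
  HOPS: calculated 172.2 vs reported 172.2 → residual 0.0 km
OCWA, COR, HOPS are mutually consistent (residuals ≈ 0); GSC is off by 16.1 km.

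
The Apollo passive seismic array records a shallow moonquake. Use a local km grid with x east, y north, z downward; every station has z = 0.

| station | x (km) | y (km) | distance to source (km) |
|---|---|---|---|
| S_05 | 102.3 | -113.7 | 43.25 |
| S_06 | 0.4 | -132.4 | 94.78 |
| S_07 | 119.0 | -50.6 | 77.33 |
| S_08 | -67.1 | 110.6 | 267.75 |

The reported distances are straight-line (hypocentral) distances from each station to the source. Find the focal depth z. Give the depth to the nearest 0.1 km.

z ≈ 38.4 km

Each station gives a sphere (x−x_i)² + (y−y_i)² + z² = d_i² (stations at z=0).
Subtracting the S_05 sphere from S_06 and S_07: z² cancels, leaving linear equations in x and y:
-203.8 x − 37.4 y = -12975.75
33.4 x + 126.2 y = -10780.99
Solving: x ≈ 83.397, y ≈ -107.499 km (keep extra digits for the depth step; rounded: 83.4, -107.5).
Then from the S_05 sphere: z² = 43.25² − (x − 102.3)² − (y + 113.7)² with x = 83.397, y = -107.499, so z ≈ 38.403 ≈ 38.4 km.
Check against S_08 (with the unrounded solution): distance 267.75 ≈ 267.75 km. ✓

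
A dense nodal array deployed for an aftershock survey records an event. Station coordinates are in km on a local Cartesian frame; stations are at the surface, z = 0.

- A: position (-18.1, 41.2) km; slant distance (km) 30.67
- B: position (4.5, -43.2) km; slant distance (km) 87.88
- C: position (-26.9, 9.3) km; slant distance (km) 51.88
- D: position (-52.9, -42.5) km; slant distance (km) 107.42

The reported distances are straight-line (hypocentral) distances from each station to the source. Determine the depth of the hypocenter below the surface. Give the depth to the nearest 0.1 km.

Each station gives a sphere (x−x_i)² + (y−y_i)² + z² = d_i² (stations at z=0).
Subtracting the A sphere from B and C: z² cancels, leaving linear equations in x and y:
45.2 x − 168.8 y = -6920.81
-17.6 x − 63.8 y = -2965.84
Solving: x ≈ 10.092, y ≈ 43.702 km (keep extra digits for the depth step; rounded: 10.1, 43.7).
Then from the A sphere: z² = 30.67² − (x + 18.1)² − (y − 41.2)² with x = 10.092, y = 43.702, so z ≈ 11.815 ≈ 11.8 km.

11.8 km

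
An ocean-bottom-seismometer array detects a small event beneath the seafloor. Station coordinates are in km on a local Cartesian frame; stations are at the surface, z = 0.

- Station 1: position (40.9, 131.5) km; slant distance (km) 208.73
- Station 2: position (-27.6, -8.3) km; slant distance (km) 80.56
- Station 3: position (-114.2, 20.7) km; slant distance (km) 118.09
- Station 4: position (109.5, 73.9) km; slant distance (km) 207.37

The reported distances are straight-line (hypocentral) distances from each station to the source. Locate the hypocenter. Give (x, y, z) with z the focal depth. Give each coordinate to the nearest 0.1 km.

x ≈ -45.2 km, y ≈ -45.6 km, depth ≈ 69.2 km

Each station gives a sphere (x−x_i)² + (y−y_i)² + z² = d_i² (stations at z=0).
Subtracting the Station 1 sphere from Station 2 and Station 3: z² cancels, leaving linear equations in x and y:
-137.0 x − 279.6 y = 18943.89
-310.2 x − 221.6 y = 24128.03
Solving: x ≈ -45.203, y ≈ -45.605 km (keep extra digits for the depth step; rounded: -45.2, -45.6).
Then from the Station 1 sphere: z² = 208.73² − (x − 40.9)² − (y − 131.5)² with x = -45.203, y = -45.605, so z ≈ 69.198 ≈ 69.2 km.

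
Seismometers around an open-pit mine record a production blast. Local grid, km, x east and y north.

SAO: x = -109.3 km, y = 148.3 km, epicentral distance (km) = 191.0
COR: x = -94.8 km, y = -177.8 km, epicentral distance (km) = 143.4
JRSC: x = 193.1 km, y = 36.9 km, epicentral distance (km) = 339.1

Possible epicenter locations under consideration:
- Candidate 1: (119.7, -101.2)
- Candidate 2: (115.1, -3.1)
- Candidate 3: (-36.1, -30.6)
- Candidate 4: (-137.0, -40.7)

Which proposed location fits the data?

Candidate 4

For each candidate, compare |candidate − station| to the reported distance:
Candidate 1: residuals SAO 147.7, COR 84.4, JRSC 182.7 → max 182.7 km
Candidate 2: residuals SAO 79.7, COR 129.7, JRSC 251.4 → max 251.4 km
Candidate 3: residuals SAO 2.3, COR 15.1, JRSC 100.2 → max 100.2 km
Candidate 4: residuals SAO 0.0, COR 0.0, JRSC 0.0 → max 0.0 km
Only Candidate 4 has all residuals ≈ 0.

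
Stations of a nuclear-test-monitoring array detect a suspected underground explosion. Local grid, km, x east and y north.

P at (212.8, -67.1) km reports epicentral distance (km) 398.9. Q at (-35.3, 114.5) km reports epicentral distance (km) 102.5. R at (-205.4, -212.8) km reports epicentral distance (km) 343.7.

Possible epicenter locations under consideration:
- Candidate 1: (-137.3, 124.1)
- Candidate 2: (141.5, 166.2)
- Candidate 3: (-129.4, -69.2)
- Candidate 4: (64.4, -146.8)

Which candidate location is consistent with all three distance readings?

For each candidate, compare |candidate − station| to the reported distance:
Candidate 1: residuals P 0.0, Q 0.0, R 0.0 → max 0.0 km
Candidate 2: residuals P 154.9, Q 81.7, R 170.1 → max 170.1 km
Candidate 3: residuals P 56.7, Q 103.9, R 181.2 → max 181.2 km
Candidate 4: residuals P 230.5, Q 177.2, R 65.9 → max 230.5 km
Only Candidate 1 has all residuals ≈ 0.

Candidate 1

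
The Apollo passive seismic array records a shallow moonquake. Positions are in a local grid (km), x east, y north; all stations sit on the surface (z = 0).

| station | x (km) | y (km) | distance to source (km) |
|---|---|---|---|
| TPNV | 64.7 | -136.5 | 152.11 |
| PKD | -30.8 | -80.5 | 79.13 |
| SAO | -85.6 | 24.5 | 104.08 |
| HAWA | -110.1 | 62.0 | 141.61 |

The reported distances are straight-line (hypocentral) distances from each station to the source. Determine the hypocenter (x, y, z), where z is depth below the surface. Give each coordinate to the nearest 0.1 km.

x ≈ -27.6 km, y ≈ -33.8 km, depth ≈ 63.8 km

Each station gives a sphere (x−x_i)² + (y−y_i)² + z² = d_i² (stations at z=0).
Subtracting the TPNV sphere from PKD and SAO: z² cancels, leaving linear equations in x and y:
-191.0 x + 112.0 y = 1486.45
-300.6 x + 322.0 y = -2585.92
Solving: x ≈ -27.601, y ≈ -33.797 km (keep extra digits for the depth step; rounded: -27.6, -33.8).
Then from the TPNV sphere: z² = 152.11² − (x − 64.7)² − (y + 136.5)² with x = -27.601, y = -33.797, so z ≈ 63.797 ≈ 63.8 km.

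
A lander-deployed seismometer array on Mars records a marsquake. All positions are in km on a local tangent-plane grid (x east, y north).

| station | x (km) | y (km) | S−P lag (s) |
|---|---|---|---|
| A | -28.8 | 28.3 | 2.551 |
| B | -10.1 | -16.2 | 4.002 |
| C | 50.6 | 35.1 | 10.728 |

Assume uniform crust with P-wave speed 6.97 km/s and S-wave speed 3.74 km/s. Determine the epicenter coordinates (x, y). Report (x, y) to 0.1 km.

Distance from S−P lag: d = Δt · v_P v_S / (v_P − v_S) = Δt · (6.97·3.74)/(6.97−3.74) ≈ 8.0705·Δt.
So d_A = 20.59, d_B = 32.30, d_C = 86.58 km.
Circle about each station: (x + 28.8)² + (y − 28.3)² = 20.59²; (x + 10.1)² + (y + 16.2)² = 32.30²; (x − 50.6)² + (y − 35.1)² = 86.58².
Subtracting the A equation from the B and C equations removes the quadratic terms:
37.4 x − 89.0 y = -1885.22
158.8 x + 13.6 y = -4910.11
Solving the 2×2 system: x ≈ -31.6, y ≈ 7.9 km.

-31.6 km east, 7.9 km north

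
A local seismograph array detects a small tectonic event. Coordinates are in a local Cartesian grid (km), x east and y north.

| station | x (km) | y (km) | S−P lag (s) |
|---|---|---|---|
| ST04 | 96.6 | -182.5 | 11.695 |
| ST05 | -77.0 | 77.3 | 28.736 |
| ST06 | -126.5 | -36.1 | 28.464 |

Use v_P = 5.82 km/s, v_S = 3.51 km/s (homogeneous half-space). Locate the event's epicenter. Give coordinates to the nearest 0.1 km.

121.0 km east, -82.0 km north

Distance from S−P lag: d = Δt · v_P v_S / (v_P − v_S) = Δt · (5.82·3.51)/(5.82−3.51) ≈ 8.8434·Δt.
So d_ST04 = 103.42, d_ST05 = 254.12, d_ST06 = 251.72 km.
Circle about each station: (x − 96.6)² + (y + 182.5)² = 103.42²; (x + 77.0)² + (y − 77.3)² = 254.12²; (x + 126.5)² + (y + 36.1)² = 251.72².
Subtracting the ST04 equation from the ST05 and ST06 equations removes the quadratic terms:
-347.2 x + 519.6 y = -84614.80
-446.2 x + 292.8 y = -77999.61
Solving the 2×2 system: x ≈ 121.0, y ≈ -82.0 km.
Check against ST04 (with the unrounded x, y): √((x − 96.6)²+(y + 182.5)²) = 103.43 ≈ 103.42 km. ✓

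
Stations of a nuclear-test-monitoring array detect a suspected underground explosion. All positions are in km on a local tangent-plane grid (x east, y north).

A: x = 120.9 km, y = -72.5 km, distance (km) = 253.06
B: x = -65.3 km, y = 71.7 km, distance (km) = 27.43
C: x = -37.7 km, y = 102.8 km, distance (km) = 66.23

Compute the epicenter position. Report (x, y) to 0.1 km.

Circle about each station: (x − 120.9)² + (y + 72.5)² = 253.06²; (x + 65.3)² + (y − 71.7)² = 27.43²; (x + 37.7)² + (y − 102.8)² = 66.23².
Subtracting the A equation from the B and C equations removes the quadratic terms:
-372.4 x + 288.4 y = 52818.88
-317.2 x + 350.6 y = 51769.02
Solving the 2×2 system: x ≈ -91.8, y ≈ 64.6 km.

-91.8 km east, 64.6 km north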